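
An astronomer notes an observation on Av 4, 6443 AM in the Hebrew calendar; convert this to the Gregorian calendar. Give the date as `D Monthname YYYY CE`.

Both dates share Julian Day Number 2701205; in the Gregorian calendar that is 19 July 2683 CE.

19 July 2683 CE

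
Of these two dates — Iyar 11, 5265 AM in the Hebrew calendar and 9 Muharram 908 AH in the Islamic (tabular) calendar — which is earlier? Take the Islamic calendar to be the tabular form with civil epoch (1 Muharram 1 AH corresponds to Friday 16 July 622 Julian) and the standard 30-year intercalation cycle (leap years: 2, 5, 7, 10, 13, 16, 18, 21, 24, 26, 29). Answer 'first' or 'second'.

second

First date → JDN 2270864; second date → JDN 2269859.
JDN 2269859 < JDN 2270864, so the second date is earlier.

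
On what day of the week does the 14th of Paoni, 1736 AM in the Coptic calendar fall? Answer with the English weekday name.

Sunday

Equivalently 21 June 2020 Gregorian, JDN 2459022.
2459022 ≡ 6 (mod 7); counting from Monday = 0 gives Sunday.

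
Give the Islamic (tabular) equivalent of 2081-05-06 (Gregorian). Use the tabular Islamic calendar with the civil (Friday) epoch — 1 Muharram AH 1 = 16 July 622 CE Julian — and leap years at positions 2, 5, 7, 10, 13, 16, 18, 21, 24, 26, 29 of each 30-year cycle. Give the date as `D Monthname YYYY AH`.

27 Rajab 1504 AH

Julian Day Number of the source date = 2481256.
Converting JDN 2481256 to the tabular Islamic calendar gives 27 Rajab 1504 AH.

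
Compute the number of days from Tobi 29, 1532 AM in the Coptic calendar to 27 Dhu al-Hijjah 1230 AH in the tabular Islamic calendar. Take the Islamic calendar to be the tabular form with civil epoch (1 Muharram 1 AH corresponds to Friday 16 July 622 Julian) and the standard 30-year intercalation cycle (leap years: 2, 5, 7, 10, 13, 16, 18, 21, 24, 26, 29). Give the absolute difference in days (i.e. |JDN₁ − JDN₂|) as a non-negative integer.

68

First date → JDN 2384376; second date → JDN 2384308.
The interval is |2384376 − 2384308| = 68 days.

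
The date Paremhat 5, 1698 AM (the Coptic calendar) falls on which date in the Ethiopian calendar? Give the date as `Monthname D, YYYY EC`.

Megabit 5, 1974 EC

Both dates share Julian Day Number 2445043; in the Ethiopian calendar that is 5 Megabit 1974 EC.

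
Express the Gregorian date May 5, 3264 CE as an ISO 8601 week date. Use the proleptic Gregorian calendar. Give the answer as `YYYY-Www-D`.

The weekday is Monday (ISO weekday 1).
That Monday belongs to ISO week 19 of ISO year 3264.

3264-W19-1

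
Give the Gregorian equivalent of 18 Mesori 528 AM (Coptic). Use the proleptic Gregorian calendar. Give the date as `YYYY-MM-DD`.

0812-08-15

Julian Day Number of the source date = 2017864.
Converting JDN 2017864 to the Gregorian calendar gives 15 August 812 CE.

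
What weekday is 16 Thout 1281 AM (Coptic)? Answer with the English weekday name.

This is JDN 2292565 (23 September 1564 Gregorian).
JDN 2292565 mod 7 = 2, and JDN 0 was a Monday, so this is a Wednesday.

Wednesday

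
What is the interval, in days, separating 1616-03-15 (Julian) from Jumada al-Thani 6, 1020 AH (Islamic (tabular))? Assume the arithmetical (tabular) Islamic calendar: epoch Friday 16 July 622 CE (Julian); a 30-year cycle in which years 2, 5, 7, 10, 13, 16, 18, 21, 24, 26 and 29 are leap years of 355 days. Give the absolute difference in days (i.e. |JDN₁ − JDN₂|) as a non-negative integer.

First date → JDN 2311376; second date → JDN 2309693.
The interval is |2311376 − 2309693| = 1683 days.

1683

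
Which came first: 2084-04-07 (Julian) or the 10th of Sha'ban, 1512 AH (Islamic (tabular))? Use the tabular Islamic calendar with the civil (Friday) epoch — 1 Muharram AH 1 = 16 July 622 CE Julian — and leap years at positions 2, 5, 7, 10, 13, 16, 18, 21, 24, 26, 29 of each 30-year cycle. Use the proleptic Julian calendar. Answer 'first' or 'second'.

first

Converting both to JDN: 2482336 vs 2484104; the smaller is the first.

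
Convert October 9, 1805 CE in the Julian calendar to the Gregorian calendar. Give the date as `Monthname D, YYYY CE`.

October 21, 1805 CE

At this point the Julian calendar is 12 days behind the Gregorian.
9 October 1805 Julian + 12 days → 21 October 1805 Gregorian.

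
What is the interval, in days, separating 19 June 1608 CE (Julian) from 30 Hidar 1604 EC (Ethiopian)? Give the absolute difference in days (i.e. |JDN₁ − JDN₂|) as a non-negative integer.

JDN of the first date = 2308550.
JDN of the second date = 2309806.
|2309806 − 2308550| = 1256.

1256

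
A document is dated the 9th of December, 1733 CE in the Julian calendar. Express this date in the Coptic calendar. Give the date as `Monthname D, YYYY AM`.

Koiak 13, 1450 AM

The source date corresponds to 20 December 1733 in the Gregorian calendar (JDN 2354379).
That day falls on 13 Koiak 1450 AM in the Coptic calendar.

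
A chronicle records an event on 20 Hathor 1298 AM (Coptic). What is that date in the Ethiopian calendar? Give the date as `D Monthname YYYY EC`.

20 Hidar 1574 EC

Both dates share Julian Day Number 2298838; in the Ethiopian calendar that is 20 Hidar 1574 EC.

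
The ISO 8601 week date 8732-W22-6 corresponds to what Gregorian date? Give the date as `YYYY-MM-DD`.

8732-06-04

ISO week 1 of 8732 is the week containing the first Thursday of 8732.
Week 22, day 6 (Saturday) lands on 8732-06-04.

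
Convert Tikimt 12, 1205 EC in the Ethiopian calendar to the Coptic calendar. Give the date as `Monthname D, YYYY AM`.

Paopi 12, 929 AM

Both dates share Julian Day Number 2164023; in the Coptic calendar that is 12 Paopi 929 AM.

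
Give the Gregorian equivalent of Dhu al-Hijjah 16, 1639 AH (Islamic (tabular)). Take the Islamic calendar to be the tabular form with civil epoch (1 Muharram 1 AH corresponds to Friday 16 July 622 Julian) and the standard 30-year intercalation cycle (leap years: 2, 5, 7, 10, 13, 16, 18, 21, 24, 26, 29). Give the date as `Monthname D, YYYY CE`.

Julian Day Number of the source date = 2529233.
Converting JDN 2529233 to the Gregorian calendar gives 14 September 2212 CE.

September 14, 2212 CE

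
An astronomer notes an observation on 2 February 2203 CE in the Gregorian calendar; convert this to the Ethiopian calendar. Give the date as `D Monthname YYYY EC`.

Julian Day Number of the source date = 2525721.
Converting JDN 2525721 to the Ethiopian calendar gives 23 Tir 2195 EC.

23 Tir 2195 EC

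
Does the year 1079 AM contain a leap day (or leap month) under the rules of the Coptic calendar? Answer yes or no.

yes

1079 mod 4 = 3; in the Coptic calendar a year is leap when year mod 4 = 3, so it is a leap year.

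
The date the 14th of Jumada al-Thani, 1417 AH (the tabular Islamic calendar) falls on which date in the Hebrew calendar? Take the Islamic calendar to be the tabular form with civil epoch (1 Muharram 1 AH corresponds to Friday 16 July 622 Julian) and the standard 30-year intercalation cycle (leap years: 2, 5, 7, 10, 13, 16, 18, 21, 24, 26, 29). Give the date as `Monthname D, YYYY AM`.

The source date corresponds to 27 October 1996 in the Gregorian calendar (JDN 2450384).
That day falls on 14 Cheshvan 5757 AM in the Hebrew calendar.

Cheshvan 14, 5757 AM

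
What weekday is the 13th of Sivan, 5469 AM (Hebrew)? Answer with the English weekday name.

In the Gregorian calendar this is 22 May 1709 (JDN 2345401).
Since JDN mod 7 = 2 (0 = Monday), the day is Wednesday.

Wednesday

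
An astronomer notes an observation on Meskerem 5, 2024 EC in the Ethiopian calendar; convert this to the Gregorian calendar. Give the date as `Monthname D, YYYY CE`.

September 16, 2031 CE

Julian Day Number of the source date = 2463126.
Converting JDN 2463126 to the Gregorian calendar gives 16 September 2031 CE.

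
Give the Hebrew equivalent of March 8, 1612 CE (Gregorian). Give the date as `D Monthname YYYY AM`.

Both dates share Julian Day Number 2309898; in the Hebrew calendar that is 4 Adar II 5372 AM.

4 Adar II 5372 AM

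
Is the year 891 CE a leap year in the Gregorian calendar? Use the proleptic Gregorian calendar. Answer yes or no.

no

891 is not divisible by 4, so it is a common year.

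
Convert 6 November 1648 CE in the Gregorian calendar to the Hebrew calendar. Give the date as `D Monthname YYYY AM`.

Both dates share Julian Day Number 2323290; in the Hebrew calendar that is 21 Cheshvan 5409 AM.

21 Cheshvan 5409 AM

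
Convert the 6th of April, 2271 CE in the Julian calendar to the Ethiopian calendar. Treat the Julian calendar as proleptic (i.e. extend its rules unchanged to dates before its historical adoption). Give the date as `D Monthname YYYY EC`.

11 Miyazya 2263 EC

Julian Day Number of the source date = 2550636.
Converting JDN 2550636 to the Ethiopian calendar gives 11 Miyazya 2263 EC.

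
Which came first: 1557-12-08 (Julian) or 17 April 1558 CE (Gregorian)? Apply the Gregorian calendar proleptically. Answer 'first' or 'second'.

Converting both to JDN: 2290094 vs 2290214; the smaller is the first.

first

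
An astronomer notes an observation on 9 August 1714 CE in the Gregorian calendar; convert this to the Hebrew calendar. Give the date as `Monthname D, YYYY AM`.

Both dates share Julian Day Number 2347306; in the Hebrew calendar that is 28 Av 5474 AM.

Av 28, 5474 AM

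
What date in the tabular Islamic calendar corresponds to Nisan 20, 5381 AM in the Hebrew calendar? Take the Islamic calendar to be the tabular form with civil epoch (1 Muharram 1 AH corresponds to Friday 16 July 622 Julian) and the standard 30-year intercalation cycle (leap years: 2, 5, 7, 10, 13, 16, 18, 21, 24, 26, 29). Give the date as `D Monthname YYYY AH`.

19 Jumada al-Awwal 1030 AH

Julian Day Number of the source date = 2313219.
Converting JDN 2313219 to the tabular Islamic calendar gives 19 Jumada al-Awwal 1030 AH.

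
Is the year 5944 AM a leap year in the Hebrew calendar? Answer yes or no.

no

Hebrew year 5944 is year 16 of its 19-year Metonic cycle; leap years are at positions 3, 6, 8, 11, 14, 17, 19, so it is a common year (12 months).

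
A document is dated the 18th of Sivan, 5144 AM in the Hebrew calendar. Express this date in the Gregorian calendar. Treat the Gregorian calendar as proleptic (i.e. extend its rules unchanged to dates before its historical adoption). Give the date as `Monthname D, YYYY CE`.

Both dates share Julian Day Number 2226723; in the Gregorian calendar that is 16 June 1384 CE.

June 16, 1384 CE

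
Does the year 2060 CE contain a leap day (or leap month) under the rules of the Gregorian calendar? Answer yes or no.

2060 is divisible by 4 and not by 100, so it is a leap year.

yes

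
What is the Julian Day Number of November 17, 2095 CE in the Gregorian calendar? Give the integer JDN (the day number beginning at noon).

2486564

JDN 2400001 is 17 November 1858 CE (Gregorian), MJD 0; the target day is +86563 days from there, so JDN = 2486564.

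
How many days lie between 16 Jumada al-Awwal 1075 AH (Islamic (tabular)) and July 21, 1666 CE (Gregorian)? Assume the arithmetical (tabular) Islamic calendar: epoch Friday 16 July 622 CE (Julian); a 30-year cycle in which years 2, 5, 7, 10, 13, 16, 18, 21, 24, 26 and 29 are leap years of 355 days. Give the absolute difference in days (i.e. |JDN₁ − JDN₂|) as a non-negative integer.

First date → JDN 2329163; second date → JDN 2329756.
The interval is |2329163 − 2329756| = 593 days.

593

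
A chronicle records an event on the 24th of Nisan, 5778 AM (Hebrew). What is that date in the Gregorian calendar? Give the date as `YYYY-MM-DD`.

2018-04-09

Both dates share Julian Day Number 2458218; in the Gregorian calendar that is 9 April 2018 CE.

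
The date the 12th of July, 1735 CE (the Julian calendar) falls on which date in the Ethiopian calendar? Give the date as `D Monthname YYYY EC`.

Julian Day Number of the source date = 2354959.
Converting JDN 2354959 to the Ethiopian calendar gives 18 Hamle 1727 EC.

18 Hamle 1727 EC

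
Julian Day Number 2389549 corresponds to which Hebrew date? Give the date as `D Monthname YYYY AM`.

13 Nisan 5590 AM

The Gregorian equivalent of JDN 2389549 is 6 April 1830.
In the Hebrew calendar that day is 13 Nisan 5590 AM.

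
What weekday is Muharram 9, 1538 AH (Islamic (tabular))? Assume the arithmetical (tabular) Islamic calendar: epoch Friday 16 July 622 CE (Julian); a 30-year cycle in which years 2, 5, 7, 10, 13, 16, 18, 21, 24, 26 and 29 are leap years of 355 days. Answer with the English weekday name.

This is JDN 2493110 (20 October 2113 Gregorian).
Since JDN mod 7 = 4 (0 = Monday), the day is Friday.

Friday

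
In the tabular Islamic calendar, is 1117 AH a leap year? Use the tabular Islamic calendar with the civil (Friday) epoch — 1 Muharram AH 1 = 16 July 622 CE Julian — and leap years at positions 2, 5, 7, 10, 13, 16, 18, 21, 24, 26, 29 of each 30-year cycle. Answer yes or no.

yes

Year 1117 AH is year 7 of its 30-year cycle; leap positions are 2, 5, 7, 10, 13, 16, 18, 21, 24, 26, 29, so it is a leap year (355 days).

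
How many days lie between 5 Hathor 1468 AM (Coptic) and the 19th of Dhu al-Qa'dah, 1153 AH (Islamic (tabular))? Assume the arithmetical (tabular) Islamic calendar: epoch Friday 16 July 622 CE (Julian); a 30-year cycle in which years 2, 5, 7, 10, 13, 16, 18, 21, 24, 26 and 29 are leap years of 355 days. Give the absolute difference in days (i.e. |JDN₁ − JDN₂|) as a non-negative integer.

JDN of the first date = 2360916.
JDN of the second date = 2356983.
|2356983 − 2360916| = 3933.

3933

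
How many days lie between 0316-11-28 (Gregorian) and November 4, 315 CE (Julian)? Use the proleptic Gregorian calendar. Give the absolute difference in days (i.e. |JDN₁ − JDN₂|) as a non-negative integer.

389

First date → JDN 1836808; second date → JDN 1836419.
The interval is |1836808 − 1836419| = 389 days.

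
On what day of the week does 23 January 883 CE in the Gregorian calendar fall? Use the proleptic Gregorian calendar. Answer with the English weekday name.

Saturday

Since JDN mod 7 = 5 (0 = Monday), the day is Saturday.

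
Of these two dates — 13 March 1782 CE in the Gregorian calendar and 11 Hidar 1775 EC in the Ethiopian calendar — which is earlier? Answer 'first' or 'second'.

first

Converting both to JDN: 2371994 vs 2372244; the smaller is the first.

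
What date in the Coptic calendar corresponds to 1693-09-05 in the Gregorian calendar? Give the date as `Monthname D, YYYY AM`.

Pi Kogi Enavot 3, 1409 AM

Both dates share Julian Day Number 2339664; in the Coptic calendar that is 3 Pi Kogi Enavot 1409 AM.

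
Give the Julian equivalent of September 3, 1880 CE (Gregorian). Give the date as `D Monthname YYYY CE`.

The Julian–Gregorian offset here is 12 days (Julian trailing).
3 September 1880 Gregorian − 12 days → 22 August 1880 Julian.

22 August 1880 CE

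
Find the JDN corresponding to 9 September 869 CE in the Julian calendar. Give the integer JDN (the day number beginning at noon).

2038712

In the proleptic Gregorian calendar the same day is 13 September 869.
JDN 2400001 is 17 November 1858 CE (Gregorian), MJD 0; the target day is −361289 days from there, so JDN = 2038712.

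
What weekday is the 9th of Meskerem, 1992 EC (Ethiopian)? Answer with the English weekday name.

In the Gregorian calendar this is 20 September 1999 (JDN 2451442).
JDN 2451442 mod 7 = 0, and JDN 0 was a Monday, so this is a Monday.

Monday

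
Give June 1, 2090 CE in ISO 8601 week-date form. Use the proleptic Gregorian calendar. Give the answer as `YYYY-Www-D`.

The weekday is Thursday (ISO weekday 4).
That Thursday belongs to ISO week 22 of ISO year 2090.

2090-W22-4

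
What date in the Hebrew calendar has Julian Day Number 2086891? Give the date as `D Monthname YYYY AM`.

The proleptic Gregorian equivalent of JDN 2086891 is 12 August 1001.
In the Hebrew calendar that day is 13 Av 4761 AM.

13 Av 4761 AM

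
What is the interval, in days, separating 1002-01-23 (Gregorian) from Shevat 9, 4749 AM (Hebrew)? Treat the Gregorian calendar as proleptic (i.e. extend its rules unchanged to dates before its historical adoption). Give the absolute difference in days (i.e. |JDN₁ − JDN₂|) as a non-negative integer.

4747

First date → JDN 2087055; second date → JDN 2082308.
The interval is |2087055 − 2082308| = 4747 days.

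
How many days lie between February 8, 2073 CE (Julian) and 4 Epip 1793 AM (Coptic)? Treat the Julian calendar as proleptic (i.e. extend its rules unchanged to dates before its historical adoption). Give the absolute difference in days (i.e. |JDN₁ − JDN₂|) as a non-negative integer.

1601

First date → JDN 2478260; second date → JDN 2479861.
The interval is |2478260 − 2479861| = 1601 days.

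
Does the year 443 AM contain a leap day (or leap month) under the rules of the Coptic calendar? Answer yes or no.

yes

443 mod 4 = 3; in the Coptic calendar a year is leap when year mod 4 = 3, so it is a leap year.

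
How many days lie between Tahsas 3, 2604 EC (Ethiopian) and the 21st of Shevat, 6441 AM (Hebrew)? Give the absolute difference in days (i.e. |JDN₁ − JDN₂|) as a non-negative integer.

JDN of the first date = 2675059.
JDN of the second date = 2700308.
|2700308 − 2675059| = 25249.

25249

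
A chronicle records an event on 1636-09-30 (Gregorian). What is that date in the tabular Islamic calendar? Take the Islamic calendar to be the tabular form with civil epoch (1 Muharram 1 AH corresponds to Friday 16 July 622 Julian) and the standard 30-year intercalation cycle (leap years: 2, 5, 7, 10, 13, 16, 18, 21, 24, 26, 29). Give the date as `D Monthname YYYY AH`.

Julian Day Number of the source date = 2318870.
Converting JDN 2318870 to the tabular Islamic calendar gives 29 Rabi' al-Thani 1046 AH.

29 Rabi' al-Thani 1046 AH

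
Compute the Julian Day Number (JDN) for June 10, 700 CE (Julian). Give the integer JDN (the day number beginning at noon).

Equivalently 14 June 700 (proleptic Gregorian).
JDN 2400001 is 17 November 1858 CE (Gregorian), MJD 0; the target day is −423107 days from there, so JDN = 1976894.

1976894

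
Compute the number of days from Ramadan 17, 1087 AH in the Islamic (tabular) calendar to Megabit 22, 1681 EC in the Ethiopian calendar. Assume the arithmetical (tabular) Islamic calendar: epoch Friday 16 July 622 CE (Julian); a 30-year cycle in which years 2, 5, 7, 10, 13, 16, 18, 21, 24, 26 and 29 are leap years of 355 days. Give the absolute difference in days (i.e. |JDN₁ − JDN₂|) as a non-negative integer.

4508

JDN of the first date = 2333534.
JDN of the second date = 2338042.
|2338042 − 2333534| = 4508.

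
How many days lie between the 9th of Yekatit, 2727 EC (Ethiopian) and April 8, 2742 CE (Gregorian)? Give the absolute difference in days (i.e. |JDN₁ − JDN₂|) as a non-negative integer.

2602

JDN of the first date = 2720050.
JDN of the second date = 2722652.
|2722652 − 2720050| = 2602.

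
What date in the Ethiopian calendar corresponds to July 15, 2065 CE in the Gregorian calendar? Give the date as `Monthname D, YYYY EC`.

Hamle 8, 2057 EC

Both dates share Julian Day Number 2475482; in the Ethiopian calendar that is 8 Hamle 2057 EC.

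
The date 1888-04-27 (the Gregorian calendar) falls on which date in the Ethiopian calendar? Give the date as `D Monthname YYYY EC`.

Julian Day Number of the source date = 2410755.
Converting JDN 2410755 to the Ethiopian calendar gives 20 Miyazya 1880 EC.

20 Miyazya 1880 EC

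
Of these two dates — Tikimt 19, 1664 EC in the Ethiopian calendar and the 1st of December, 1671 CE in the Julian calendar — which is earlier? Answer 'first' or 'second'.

Converting both to JDN: 2331680 vs 2331725; the smaller is the first.

first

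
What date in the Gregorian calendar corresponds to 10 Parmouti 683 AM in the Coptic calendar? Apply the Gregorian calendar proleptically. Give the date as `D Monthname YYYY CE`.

10 April 967 CE

Julian Day Number of the source date = 2074349.
Converting JDN 2074349 to the Gregorian calendar gives 10 April 967 CE.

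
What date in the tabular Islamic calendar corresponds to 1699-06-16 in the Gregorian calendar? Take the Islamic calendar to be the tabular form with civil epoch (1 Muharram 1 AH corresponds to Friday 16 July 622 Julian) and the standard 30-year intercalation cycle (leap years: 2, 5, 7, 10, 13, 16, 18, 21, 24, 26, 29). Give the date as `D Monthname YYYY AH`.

17 Dhu al-Hijjah 1110 AH

Julian Day Number of the source date = 2341774.
Converting JDN 2341774 to the tabular Islamic calendar gives 17 Dhu al-Hijjah 1110 AH.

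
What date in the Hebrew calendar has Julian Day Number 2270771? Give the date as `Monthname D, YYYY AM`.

JDN 2270771 is 22 January 1505 in the proleptic Gregorian calendar.
In the Hebrew calendar that day is Shevat 7, 5265 AM.

Shevat 7, 5265 AM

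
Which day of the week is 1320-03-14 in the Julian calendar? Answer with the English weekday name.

Friday

This is JDN 2203261 (22 March 1320 Gregorian).
JDN 2203261 mod 7 = 4, and JDN 0 was a Monday, so this is a Friday.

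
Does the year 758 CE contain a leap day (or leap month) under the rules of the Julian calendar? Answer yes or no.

758 mod 4 = 2, so it is a common year in the Julian calendar.

no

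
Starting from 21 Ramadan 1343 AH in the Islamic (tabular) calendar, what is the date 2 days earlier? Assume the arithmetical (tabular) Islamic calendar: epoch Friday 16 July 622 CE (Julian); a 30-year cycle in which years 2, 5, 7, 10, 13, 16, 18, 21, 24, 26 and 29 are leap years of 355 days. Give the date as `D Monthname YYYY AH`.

Counting 2 days back from JDN 2424256 reaches JDN 2424254, which is 19 Ramadan 1343 AH.

19 Ramadan 1343 AH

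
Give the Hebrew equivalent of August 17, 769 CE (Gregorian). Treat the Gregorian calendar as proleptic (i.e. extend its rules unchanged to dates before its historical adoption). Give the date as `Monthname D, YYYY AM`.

Elul 5, 4529 AM

Julian Day Number of the source date = 2002160.
Converting JDN 2002160 to the Hebrew calendar gives 5 Elul 4529 AM.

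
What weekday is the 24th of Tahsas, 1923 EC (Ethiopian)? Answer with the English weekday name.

Friday

Equivalently 2 January 1931 Gregorian, JDN 2426344.
2426344 ≡ 4 (mod 7); counting from Monday = 0 gives Friday.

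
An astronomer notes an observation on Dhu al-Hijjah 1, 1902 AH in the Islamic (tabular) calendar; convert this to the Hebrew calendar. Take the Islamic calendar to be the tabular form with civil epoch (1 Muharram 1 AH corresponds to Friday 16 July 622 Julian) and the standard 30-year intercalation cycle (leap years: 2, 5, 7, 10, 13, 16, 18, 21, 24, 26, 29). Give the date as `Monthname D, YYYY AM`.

Cheshvan 2, 6228 AM

Julian Day Number of the source date = 2622416.
Converting JDN 2622416 to the Hebrew calendar gives 2 Cheshvan 6228 AM.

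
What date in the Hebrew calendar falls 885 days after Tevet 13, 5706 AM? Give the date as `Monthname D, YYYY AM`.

Iyar 11, 5708 AM

The starting date is JDN 2431807; 2431807 + 885 = 2432692.
JDN 2432692 corresponds to Iyar 11, 5708 AM.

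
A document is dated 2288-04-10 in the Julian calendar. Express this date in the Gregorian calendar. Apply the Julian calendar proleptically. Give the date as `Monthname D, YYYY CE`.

April 25, 2288 CE

For dates in this range the Gregorian date is 15 days ahead of the Julian.
10 April 2288 Julian + 15 days → 25 April 2288 Gregorian.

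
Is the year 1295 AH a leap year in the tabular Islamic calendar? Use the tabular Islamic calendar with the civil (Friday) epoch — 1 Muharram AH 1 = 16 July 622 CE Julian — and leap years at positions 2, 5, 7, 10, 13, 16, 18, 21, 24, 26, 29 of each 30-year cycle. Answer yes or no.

Year 1295 AH is year 5 of its 30-year cycle; leap positions are 2, 5, 7, 10, 13, 16, 18, 21, 24, 26, 29, so it is a leap year (355 days).

yes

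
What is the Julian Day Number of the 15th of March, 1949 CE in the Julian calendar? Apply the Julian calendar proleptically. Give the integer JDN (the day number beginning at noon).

In the Gregorian calendar the same day is 28 March 1949.
JDN 2299161 is 15 October 1582 CE (Gregorian); the target day is +133843 days from there, so JDN = 2433004.

2433004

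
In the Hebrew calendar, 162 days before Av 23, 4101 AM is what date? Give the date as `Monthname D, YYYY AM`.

Adar 8, 4101 AM

The starting date is JDN 1845812; 1845812 − 162 = 1845650.
JDN 1845650 corresponds to Adar 8, 4101 AM.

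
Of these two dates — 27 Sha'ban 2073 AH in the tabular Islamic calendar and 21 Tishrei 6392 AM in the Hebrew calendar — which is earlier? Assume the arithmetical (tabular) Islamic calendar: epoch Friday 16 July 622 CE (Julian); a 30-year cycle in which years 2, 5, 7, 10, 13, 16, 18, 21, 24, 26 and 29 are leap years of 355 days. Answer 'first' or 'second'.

The two dates have Julian Day Numbers 2682921 and 2682294 respectively.
Since 2682294 < 2682921, the second date comes first.

second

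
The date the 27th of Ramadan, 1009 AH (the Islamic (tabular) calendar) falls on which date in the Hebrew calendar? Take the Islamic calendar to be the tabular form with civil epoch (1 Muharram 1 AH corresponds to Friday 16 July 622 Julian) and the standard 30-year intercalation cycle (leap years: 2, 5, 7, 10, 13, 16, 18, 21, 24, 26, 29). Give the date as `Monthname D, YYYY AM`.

The source date corresponds to 1 April 1601 in the Gregorian calendar (JDN 2305904).
That day falls on 28 Adar II 5361 AM in the Hebrew calendar.

Adar II 28, 5361 AM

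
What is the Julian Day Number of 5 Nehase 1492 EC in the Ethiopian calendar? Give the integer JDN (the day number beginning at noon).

In the proleptic Gregorian calendar the same day is 8 August 1500.
JDN 2451545 is 1 January 2000 CE (Gregorian); the target day is −182402 days from there, so JDN = 2269143.

2269143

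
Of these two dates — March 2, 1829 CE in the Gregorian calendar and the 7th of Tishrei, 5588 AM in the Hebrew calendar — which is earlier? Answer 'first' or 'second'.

The two dates have Julian Day Numbers 2389149 and 2388628 respectively.
Since 2388628 < 2389149, the second date comes first.

second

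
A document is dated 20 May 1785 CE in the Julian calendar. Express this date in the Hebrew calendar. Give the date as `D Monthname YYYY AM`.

Julian Day Number of the source date = 2373169.
Converting JDN 2373169 to the Hebrew calendar gives 22 Sivan 5545 AM.

22 Sivan 5545 AM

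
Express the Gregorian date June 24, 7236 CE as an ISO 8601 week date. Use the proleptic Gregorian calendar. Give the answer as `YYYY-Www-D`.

7236-W26-2

The weekday is Tuesday (ISO weekday 2).
That Tuesday belongs to ISO week 26 of ISO year 7236.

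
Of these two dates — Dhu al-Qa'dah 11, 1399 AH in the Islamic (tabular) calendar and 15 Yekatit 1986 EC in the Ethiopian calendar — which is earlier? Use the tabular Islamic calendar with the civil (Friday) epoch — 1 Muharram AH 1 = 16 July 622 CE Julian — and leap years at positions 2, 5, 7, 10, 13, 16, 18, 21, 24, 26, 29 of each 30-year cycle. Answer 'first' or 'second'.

Converting both to JDN: 2444150 vs 2449406; the smaller is the first.

first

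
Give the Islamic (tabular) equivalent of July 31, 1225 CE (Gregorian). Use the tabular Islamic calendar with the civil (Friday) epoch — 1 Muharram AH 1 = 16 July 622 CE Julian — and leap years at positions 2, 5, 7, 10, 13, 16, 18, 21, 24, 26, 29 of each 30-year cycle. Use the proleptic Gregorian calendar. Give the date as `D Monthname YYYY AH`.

16 Rajab 622 AH

Julian Day Number of the source date = 2168694.
Converting JDN 2168694 to the tabular Islamic calendar gives 16 Rajab 622 AH.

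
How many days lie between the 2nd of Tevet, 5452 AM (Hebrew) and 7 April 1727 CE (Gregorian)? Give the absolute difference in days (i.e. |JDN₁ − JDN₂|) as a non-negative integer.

12889

First date → JDN 2339041; second date → JDN 2351930.
The interval is |2339041 − 2351930| = 12889 days.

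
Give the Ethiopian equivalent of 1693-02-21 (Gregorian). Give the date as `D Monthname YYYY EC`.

17 Yekatit 1685 EC

Both dates share Julian Day Number 2339468; in the Ethiopian calendar that is 17 Yekatit 1685 EC.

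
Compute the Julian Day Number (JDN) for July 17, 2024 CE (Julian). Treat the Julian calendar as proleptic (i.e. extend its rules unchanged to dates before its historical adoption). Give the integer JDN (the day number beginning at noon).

2460522

In the Gregorian calendar the same day is 30 July 2024.
JDN 2451545 is 1 January 2000 CE (Gregorian); the target day is +8977 days from there, so JDN = 2460522.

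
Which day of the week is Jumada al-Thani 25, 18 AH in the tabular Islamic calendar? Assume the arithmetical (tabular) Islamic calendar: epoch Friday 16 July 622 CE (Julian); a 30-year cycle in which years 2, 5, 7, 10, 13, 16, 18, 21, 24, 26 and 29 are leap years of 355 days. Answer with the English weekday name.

Saturday

This is JDN 1954636 (6 July 639 Gregorian).
Since JDN mod 7 = 5 (0 = Monday), the day is Saturday.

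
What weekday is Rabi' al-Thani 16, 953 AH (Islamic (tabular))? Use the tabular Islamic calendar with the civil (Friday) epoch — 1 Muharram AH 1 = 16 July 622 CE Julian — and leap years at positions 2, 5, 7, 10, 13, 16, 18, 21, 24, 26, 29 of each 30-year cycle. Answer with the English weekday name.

Equivalently 26 June 1546 Gregorian, JDN 2285901.
2285901 ≡ 2 (mod 7); counting from Monday = 0 gives Wednesday.

Wednesday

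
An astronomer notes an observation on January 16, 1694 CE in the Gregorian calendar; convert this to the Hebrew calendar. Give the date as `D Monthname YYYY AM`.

Both dates share Julian Day Number 2339797; in the Hebrew calendar that is 19 Tevet 5454 AM.

19 Tevet 5454 AM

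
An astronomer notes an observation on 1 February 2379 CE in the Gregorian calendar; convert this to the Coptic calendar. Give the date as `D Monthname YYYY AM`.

21 Tobi 2095 AM

Both dates share Julian Day Number 2590003; in the Coptic calendar that is 21 Tobi 2095 AM.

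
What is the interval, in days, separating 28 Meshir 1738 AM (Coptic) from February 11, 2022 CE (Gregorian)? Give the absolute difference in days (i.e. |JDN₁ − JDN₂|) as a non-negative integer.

JDN of the first date = 2459646.
JDN of the second date = 2459622.
|2459622 − 2459646| = 24.

24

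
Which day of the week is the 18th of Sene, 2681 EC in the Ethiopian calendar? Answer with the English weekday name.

Sunday

Equivalently 30 June 2689 Gregorian, JDN 2703378.
2703378 ≡ 6 (mod 7); counting from Monday = 0 gives Sunday.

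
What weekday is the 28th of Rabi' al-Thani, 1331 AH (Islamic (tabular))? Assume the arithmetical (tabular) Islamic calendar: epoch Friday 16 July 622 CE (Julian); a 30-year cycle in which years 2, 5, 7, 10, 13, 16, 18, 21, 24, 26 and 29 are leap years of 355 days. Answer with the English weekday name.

Equivalently 6 April 1913 Gregorian, JDN 2419864.
Since JDN mod 7 = 6 (0 = Monday), the day is Sunday.

Sunday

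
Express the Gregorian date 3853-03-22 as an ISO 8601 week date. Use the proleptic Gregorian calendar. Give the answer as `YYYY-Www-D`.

3853-W12-2

The weekday is Tuesday (ISO weekday 2).
That Tuesday belongs to ISO week 12 of ISO year 3853.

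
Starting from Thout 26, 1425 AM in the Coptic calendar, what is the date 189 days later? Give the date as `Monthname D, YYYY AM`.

The starting date is JDN 2345171; 2345171 + 189 = 2345360.
JDN 2345360 corresponds to Parmouti 5, 1425 AM.

Parmouti 5, 1425 AM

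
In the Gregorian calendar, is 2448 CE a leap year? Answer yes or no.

2448 is divisible by 4 and not by 100, so it is a leap year.

yes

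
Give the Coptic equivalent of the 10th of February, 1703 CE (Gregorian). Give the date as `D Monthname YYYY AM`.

Julian Day Number of the source date = 2343108.
Converting JDN 2343108 to the Coptic calendar gives 5 Meshir 1419 AM.

5 Meshir 1419 AM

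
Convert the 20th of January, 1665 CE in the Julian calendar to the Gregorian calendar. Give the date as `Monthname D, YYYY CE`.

January 30, 1665 CE

At this point the Julian calendar is 10 days behind the Gregorian.
20 January 1665 Julian + 10 days → 30 January 1665 Gregorian.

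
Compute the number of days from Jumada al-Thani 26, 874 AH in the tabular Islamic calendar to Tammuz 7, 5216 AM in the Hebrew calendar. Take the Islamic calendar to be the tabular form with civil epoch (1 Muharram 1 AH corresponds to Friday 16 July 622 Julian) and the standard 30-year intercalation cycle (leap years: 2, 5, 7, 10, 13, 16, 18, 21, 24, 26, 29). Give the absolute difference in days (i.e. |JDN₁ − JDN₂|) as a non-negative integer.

First date → JDN 2257975; second date → JDN 2253023.
The interval is |2257975 − 2253023| = 4952 days.

4952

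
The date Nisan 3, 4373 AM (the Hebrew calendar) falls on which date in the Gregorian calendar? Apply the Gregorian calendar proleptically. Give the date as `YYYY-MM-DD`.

Julian Day Number of the source date = 1945044.
Converting JDN 1945044 to the Gregorian calendar gives 1 April 613 CE.

0613-04-01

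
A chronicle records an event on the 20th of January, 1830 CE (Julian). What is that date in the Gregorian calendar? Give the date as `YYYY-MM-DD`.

The Julian–Gregorian offset here is 12 days (Julian trailing).
20 January 1830 Julian + 12 days → 1 February 1830 Gregorian.

1830-02-01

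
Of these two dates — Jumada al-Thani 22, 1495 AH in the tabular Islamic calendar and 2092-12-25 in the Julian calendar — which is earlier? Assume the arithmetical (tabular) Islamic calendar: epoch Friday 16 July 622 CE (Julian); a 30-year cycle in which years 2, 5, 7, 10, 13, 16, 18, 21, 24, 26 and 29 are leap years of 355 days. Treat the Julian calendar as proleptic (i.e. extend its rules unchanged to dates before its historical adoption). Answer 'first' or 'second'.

first

First date → JDN 2478033; second date → JDN 2485520.
JDN 2478033 < JDN 2485520, so the first date is earlier.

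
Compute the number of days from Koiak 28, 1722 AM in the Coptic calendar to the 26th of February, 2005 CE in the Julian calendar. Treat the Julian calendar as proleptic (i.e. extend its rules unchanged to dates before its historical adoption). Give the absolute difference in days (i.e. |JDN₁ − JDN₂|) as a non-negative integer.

301

JDN of the first date = 2453742.
JDN of the second date = 2453441.
|2453441 − 2453742| = 301.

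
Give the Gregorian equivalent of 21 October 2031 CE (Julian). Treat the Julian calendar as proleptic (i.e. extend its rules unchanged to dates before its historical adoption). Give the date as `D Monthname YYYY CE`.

The Julian–Gregorian offset here is 13 days (Julian trailing).
21 October 2031 Julian + 13 days → 3 November 2031 Gregorian.

3 November 2031 CE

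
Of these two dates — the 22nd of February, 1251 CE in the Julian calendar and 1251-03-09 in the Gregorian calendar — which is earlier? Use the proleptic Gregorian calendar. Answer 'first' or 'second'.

first

The two dates have Julian Day Numbers 2178038 and 2178046 respectively.
Since 2178038 < 2178046, the first date comes first.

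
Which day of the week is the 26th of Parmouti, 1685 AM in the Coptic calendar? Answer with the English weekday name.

Sunday

This is JDN 2440346 (4 May 1969 Gregorian).
2440346 ≡ 6 (mod 7); counting from Monday = 0 gives Sunday.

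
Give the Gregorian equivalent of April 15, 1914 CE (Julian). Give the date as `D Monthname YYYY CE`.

28 April 1914 CE

At this point the Julian calendar is 13 days behind the Gregorian.
15 April 1914 Julian + 13 days → 28 April 1914 Gregorian.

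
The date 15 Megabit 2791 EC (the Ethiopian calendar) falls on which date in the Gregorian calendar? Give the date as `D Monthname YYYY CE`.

30 March 2799 CE

Julian Day Number of the source date = 2743462.
Converting JDN 2743462 to the Gregorian calendar gives 30 March 2799 CE.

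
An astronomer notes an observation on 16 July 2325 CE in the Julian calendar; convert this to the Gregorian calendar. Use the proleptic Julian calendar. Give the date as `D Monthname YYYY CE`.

1 August 2325 CE

At this point the Julian calendar is 16 days behind the Gregorian.
16 July 2325 Julian + 16 days → 1 August 2325 Gregorian.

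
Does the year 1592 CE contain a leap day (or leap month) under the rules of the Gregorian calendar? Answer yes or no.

yes

1592 is divisible by 4 and not by 100, so it is a leap year.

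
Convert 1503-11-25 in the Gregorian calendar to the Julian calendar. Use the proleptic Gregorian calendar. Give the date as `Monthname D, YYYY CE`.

At this point the Julian calendar is 10 days behind the Gregorian.
25 November 1503 Gregorian − 10 days → 15 November 1503 Julian.

November 15, 1503 CE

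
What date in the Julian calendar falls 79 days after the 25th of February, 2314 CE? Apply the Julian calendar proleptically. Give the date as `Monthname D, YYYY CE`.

Counting 79 days forward from JDN 2566302 reaches JDN 2566381, which is May 15, 2314 CE.

May 15, 2314 CE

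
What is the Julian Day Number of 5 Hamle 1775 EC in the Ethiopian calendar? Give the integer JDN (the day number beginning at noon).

2372478

In the Gregorian calendar the same day is 10 July 1783.
JDN 2451545 is 1 January 2000 CE (Gregorian); the target day is −79067 days from there, so JDN = 2372478.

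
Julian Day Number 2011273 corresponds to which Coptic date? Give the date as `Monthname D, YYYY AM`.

Mesori 2, 510 AM

The proleptic Gregorian equivalent of JDN 2011273 is 30 July 794.
In the Coptic calendar that day is Mesori 2, 510 AM.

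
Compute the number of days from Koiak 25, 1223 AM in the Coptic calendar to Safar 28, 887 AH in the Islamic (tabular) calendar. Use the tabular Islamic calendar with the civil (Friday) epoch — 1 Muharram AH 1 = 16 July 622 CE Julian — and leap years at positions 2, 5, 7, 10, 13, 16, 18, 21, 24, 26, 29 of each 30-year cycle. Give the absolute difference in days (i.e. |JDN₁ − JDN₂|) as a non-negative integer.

9013

First date → JDN 2271479; second date → JDN 2262466.
The interval is |2271479 − 2262466| = 9013 days.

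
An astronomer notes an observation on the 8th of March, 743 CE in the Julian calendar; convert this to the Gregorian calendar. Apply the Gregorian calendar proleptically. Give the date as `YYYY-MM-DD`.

0743-03-12

At this point the Julian calendar is 4 days behind the Gregorian.
8 March 743 Julian + 4 days → 12 March 743 Gregorian.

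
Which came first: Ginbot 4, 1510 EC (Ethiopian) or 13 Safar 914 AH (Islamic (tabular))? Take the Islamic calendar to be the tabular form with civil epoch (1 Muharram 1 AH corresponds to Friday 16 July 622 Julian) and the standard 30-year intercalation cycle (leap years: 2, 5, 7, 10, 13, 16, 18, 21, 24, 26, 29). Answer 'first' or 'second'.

second

Converting both to JDN: 2275626 vs 2272019; the smaller is the second.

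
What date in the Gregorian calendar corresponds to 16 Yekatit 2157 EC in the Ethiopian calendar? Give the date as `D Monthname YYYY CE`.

Both dates share Julian Day Number 2511865; in the Gregorian calendar that is 24 February 2165 CE.

24 February 2165 CE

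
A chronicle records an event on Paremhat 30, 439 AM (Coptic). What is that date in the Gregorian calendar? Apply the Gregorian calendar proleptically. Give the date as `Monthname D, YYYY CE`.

Julian Day Number of the source date = 1985218.
Converting JDN 1985218 to the Gregorian calendar gives 30 March 723 CE.

March 30, 723 CE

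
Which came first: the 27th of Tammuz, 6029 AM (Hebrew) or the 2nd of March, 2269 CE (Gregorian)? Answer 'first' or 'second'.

second

Converting both to JDN: 2550003 vs 2549856; the smaller is the second.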